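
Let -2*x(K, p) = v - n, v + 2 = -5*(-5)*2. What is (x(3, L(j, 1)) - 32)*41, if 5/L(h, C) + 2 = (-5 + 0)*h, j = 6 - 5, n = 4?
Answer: -2214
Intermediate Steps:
v = 48 (v = -2 - 5*(-5)*2 = -2 + 25*2 = -2 + 50 = 48)
j = 1
L(h, C) = 5/(-2 - 5*h) (L(h, C) = 5/(-2 + (-5 + 0)*h) = 5/(-2 - 5*h))
x(K, p) = -22 (x(K, p) = -(48 - 1*4)/2 = -(48 - 4)/2 = -½*44 = -22)
(x(3, L(j, 1)) - 32)*41 = (-22 - 32)*41 = -54*41 = -2214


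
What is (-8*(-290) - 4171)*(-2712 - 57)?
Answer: 5125419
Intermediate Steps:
(-8*(-290) - 4171)*(-2712 - 57) = (2320 - 4171)*(-2769) = -1851*(-2769) = 5125419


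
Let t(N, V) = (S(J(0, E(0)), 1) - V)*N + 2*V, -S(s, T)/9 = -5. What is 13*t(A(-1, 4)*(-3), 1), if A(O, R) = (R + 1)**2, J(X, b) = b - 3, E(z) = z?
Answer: -42874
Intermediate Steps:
J(X, b) = -3 + b
A(O, R) = (1 + R)**2
S(s, T) = 45 (S(s, T) = -9*(-5) = 45)
t(N, V) = 2*V + N*(45 - V) (t(N, V) = (45 - V)*N + 2*V = N*(45 - V) + 2*V = 2*V + N*(45 - V))
13*t(A(-1, 4)*(-3), 1) = 13*(2*1 + 45*((1 + 4)**2*(-3)) - 1*(1 + 4)**2*(-3)*1) = 13*(2 + 45*(5**2*(-3)) - 1*5**2*(-3)*1) = 13*(2 + 45*(25*(-3)) - 1*25*(-3)*1) = 13*(2 + 45*(-75) - 1*(-75)*1) = 13*(2 - 3375 + 75) = 13*(-3298) = -42874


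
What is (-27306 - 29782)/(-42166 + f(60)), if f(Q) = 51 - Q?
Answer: 57088/42175 ≈ 1.3536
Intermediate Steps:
(-27306 - 29782)/(-42166 + f(60)) = (-27306 - 29782)/(-42166 + (51 - 1*60)) = -57088/(-42166 + (51 - 60)) = -57088/(-42166 - 9) = -57088/(-42175) = -57088*(-1/42175) = 57088/42175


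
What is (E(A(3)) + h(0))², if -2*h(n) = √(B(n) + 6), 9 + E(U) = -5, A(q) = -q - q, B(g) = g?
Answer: (28 + √6)²/4 ≈ 231.79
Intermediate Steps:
A(q) = -2*q
E(U) = -14 (E(U) = -9 - 5 = -14)
h(n) = -√(6 + n)/2 (h(n) = -√(n + 6)/2 = -√(6 + n)/2)
(E(A(3)) + h(0))² = (-14 - √(6 + 0)/2)² = (-14 - √6/2)²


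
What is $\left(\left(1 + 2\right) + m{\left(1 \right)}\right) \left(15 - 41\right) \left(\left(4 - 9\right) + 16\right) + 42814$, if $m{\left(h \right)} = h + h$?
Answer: $41384$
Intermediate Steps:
$m{\left(h \right)} = 2 h$
$\left(\left(1 + 2\right) + m{\left(1 \right)}\right) \left(15 - 41\right) \left(\left(4 - 9\right) + 16\right) + 42814 = \left(\left(1 + 2\right) + 2 \cdot 1\right) \left(15 - 41\right) \left(\left(4 - 9\right) + 16\right) + 42814 = \left(3 + 2\right) \left(- 26 \left(-5 + 16\right)\right) + 42814 = 5 \left(\left(-26\right) 11\right) + 42814 = 5 \left(-286\right) + 42814 = -1430 + 42814 = 41384$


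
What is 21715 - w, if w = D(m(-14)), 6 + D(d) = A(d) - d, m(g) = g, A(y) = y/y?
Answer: 21706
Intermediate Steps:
A(y) = 1
D(d) = -5 - d (D(d) = -6 + (1 - d) = -5 - d)
w = 9 (w = -5 - 1*(-14) = -5 + 14 = 9)
21715 - w = 21715 - 1*9 = 21715 - 9 = 21706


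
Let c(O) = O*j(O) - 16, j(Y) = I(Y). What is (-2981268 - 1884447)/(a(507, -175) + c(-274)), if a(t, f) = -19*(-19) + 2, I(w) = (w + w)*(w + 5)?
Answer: 4865715/40390541 ≈ 0.12047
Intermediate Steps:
I(w) = 2*w*(5 + w) (I(w) = (2*w)*(5 + w) = 2*w*(5 + w))
j(Y) = 2*Y*(5 + Y)
a(t, f) = 363 (a(t, f) = 361 + 2 = 363)
c(O) = -16 + 2*O²*(5 + O) (c(O) = O*(2*O*(5 + O)) - 16 = 2*O²*(5 + O) - 16 = -16 + 2*O²*(5 + O))
(-2981268 - 1884447)/(a(507, -175) + c(-274)) = (-2981268 - 1884447)/(363 + (-16 + 2*(-274)²*(5 - 274))) = -4865715/(363 + (-16 + 2*75076*(-269))) = -4865715/(363 + (-16 - 40390888)) = -4865715/(363 - 40390904) = -4865715/(-40390541) = -4865715*(-1/40390541) = 4865715/40390541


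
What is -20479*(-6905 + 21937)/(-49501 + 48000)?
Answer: 307840328/1501 ≈ 2.0509e+5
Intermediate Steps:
-20479*(-6905 + 21937)/(-49501 + 48000) = -20479/((-1501/15032)) = -20479/((-1501*1/15032)) = -20479/(-1501/15032) = -20479*(-15032/1501) = 307840328/1501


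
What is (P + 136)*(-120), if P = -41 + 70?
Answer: -19800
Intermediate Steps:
P = 29
(P + 136)*(-120) = (29 + 136)*(-120) = 165*(-120) = -19800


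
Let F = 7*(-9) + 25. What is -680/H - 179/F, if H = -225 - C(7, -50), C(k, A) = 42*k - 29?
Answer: 11355/1862 ≈ 6.0983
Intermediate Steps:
F = -38 (F = -63 + 25 = -38)
C(k, A) = -29 + 42*k
H = -490 (H = -225 - (-29 + 42*7) = -225 - (-29 + 294) = -225 - 1*265 = -225 - 265 = -490)
-680/H - 179/F = -680/(-490) - 179/(-38) = -680*(-1/490) - 179*(-1/38) = 68/49 + 179/38 = 11355/1862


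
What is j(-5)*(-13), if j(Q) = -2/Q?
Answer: -26/5 ≈ -5.2000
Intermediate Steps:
j(-5)*(-13) = -2/(-5)*(-13) = -2*(-1/5)*(-13) = (2/5)*(-13) = -26/5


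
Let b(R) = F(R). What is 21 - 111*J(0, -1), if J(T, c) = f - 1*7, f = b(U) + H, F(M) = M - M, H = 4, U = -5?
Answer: 354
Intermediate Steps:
F(M) = 0
b(R) = 0
f = 4 (f = 0 + 4 = 4)
J(T, c) = -3 (J(T, c) = 4 - 1*7 = 4 - 7 = -3)
21 - 111*J(0, -1) = 21 - 111*(-3) = 21 + 333 = 354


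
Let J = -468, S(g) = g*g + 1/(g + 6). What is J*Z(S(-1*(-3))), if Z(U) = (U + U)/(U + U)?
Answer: -468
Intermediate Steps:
S(g) = g**2 + 1/(6 + g)
Z(U) = 1 (Z(U) = (2*U)/((2*U)) = (2*U)*(1/(2*U)) = 1)
J*Z(S(-1*(-3))) = -468*1 = -468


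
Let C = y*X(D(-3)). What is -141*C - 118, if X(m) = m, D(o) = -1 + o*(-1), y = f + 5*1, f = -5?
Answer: -118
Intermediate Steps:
y = 0 (y = -5 + 5*1 = -5 + 5 = 0)
D(o) = -1 - o
C = 0 (C = 0*(-1 - 1*(-3)) = 0*(-1 + 3) = 0*2 = 0)
-141*C - 118 = -141*0 - 118 = 0 - 118 = -118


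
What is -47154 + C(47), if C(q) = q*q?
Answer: -44945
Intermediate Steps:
C(q) = q**2
-47154 + C(47) = -47154 + 47**2 = -47154 + 2209 = -44945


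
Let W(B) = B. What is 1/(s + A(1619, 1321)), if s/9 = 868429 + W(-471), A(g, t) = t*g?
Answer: 1/9950321 ≈ 1.0050e-7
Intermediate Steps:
A(g, t) = g*t
s = 7811622 (s = 9*(868429 - 471) = 9*867958 = 7811622)
1/(s + A(1619, 1321)) = 1/(7811622 + 1619*1321) = 1/(7811622 + 2138699) = 1/9950321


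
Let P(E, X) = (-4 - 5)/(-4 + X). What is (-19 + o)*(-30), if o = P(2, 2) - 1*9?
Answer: 705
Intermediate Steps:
P(E, X) = -9/(-4 + X)
o = -9/2 (o = -9/(-4 + 2) - 1*9 = -9/(-2) - 9 = -9*(-½) - 9 = 9/2 - 9 = -9/2 ≈ -4.5000)
(-19 + o)*(-30) = (-19 - 9/2)*(-30) = -47/2*(-30) = 705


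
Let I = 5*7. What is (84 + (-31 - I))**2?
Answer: 324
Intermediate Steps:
I = 35
(84 + (-31 - I))**2 = (84 + (-31 - 1*35))**2 = (84 + (-31 - 35))**2 = (84 - 66)**2 = 18**2 = 324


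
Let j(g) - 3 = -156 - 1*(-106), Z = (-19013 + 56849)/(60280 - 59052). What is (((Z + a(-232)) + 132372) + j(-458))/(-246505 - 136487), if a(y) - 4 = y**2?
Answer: -9526405/19596424 ≈ -0.48613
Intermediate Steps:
Z = 9459/307 (Z = 37836/1228 = 37836*(1/1228) = 9459/307 ≈ 30.811)
a(y) = 4 + y**2
j(g) = -47 (j(g) = 3 + (-156 - 1*(-106)) = 3 + (-156 + 106) = 3 - 50 = -47)
(((Z + a(-232)) + 132372) + j(-458))/(-246505 - 136487) = (((9459/307 + (4 + (-232)**2)) + 132372) - 47)/(-246505 - 136487) = (((9459/307 + (4 + 53824)) + 132372) - 47)/(-382992) = (((9459/307 + 53828) + 132372) - 47)*(-1/382992) = ((16534655/307 + 132372) - 47)*(-1/382992) = (57172859/307 - 47)*(-1/382992) = (57158430/307)*(-1/382992) = -9526405/19596424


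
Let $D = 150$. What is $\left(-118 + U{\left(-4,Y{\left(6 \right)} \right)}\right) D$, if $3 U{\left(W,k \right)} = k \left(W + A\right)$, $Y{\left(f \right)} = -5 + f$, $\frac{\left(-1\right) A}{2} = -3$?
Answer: $-17600$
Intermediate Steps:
$A = 6$ ($A = \left(-2\right) \left(-3\right) = 6$)
$U{\left(W,k \right)} = \frac{k \left(6 + W\right)}{3}$ ($U{\left(W,k \right)} = \frac{k \left(W + 6\right)}{3} = \frac{k \left(6 + W\right)}{3}$)
$\left(-118 + U{\left(-4,Y{\left(6 \right)} \right)}\right) D = \left(-118 + \frac{\left(-5 + 6\right) \left(6 - 4\right)}{3}\right) 150 = \left(-118 + \frac{1}{3} \cdot 1 \cdot 2\right) 150 = \left(-118 + \frac{2}{3}\right) 150 = \left(- \frac{352}{3}\right) 150 = -17600$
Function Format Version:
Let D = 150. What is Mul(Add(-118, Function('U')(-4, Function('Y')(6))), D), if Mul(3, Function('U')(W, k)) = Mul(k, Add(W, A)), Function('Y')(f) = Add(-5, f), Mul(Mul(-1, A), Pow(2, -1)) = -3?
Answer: -17600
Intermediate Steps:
A = 6 (A = Mul(-2, -3) = 6)
Function('U')(W, k) = Mul(Rational(1, 3), k, Add(6, W)) (Function('U')(W, k) = Mul(Rational(1, 3), Mul(k, Add(W, 6))) = Mul(Rational(1, 3), Mul(k, Add(6, W))) = Mul(Rational(1, 3), k, Add(6, W)))
Mul(Add(-118, Function('U')(-4, Function('Y')(6))), D) = Mul(Add(-118, Mul(Rational(1, 3), Add(-5, 6), Add(6, -4))), 150) = Mul(Add(-118, Mul(Rational(1, 3), 1, 2)), 150) = Mul(Add(-118, Rational(2, 3)), 150) = Mul(Rational(-352, 3), 150) = -17600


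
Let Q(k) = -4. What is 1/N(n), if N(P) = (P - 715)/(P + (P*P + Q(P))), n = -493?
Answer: -30319/151 ≈ -200.79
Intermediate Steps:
N(P) = (-715 + P)/(-4 + P + P²) (N(P) = (P - 715)/(P + (P*P - 4)) = (-715 + P)/(P + (P² - 4)) = (-715 + P)/(P + (-4 + P²)) = (-715 + P)/(-4 + P + P²))
1/N(n) = 1/((-715 - 493)/(-4 - 493 + (-493)²)) = 1/(-1208/(-4 - 493 + 243049)) = 1/(-1208/242552) = 1/((1/242552)*(-1208)) = 1/(-151/30319) = -30319/151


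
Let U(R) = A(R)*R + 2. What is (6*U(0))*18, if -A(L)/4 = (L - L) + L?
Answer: 216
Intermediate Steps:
A(L) = -4*L (A(L) = -4*((L - L) + L) = -4*(0 + L) = -4*L)
U(R) = 2 - 4*R**2 (U(R) = (-4*R)*R + 2 = -4*R**2 + 2 = 2 - 4*R**2)
(6*U(0))*18 = (6*(2 - 4*0**2))*18 = (6*(2 - 4*0))*18 = (6*(2 + 0))*18 = (6*2)*18 = 12*18 = 216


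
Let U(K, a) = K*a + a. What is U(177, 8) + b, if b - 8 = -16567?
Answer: -15135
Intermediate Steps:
U(K, a) = a + K*a
b = -16559 (b = 8 - 16567 = -16559)
U(177, 8) + b = 8*(1 + 177) - 16559 = 8*178 - 16559 = 1424 - 16559 = -15135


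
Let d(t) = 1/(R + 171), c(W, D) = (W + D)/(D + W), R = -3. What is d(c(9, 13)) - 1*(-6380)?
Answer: 1071841/168 ≈ 6380.0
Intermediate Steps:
c(W, D) = 1 (c(W, D) = (D + W)/(D + W) = 1)
d(t) = 1/168 (d(t) = 1/(-3 + 171) = 1/168)
d(c(9, 13)) - 1*(-6380) = 1/168 - 1*(-6380) = 1/168 + 6380 = 1071841/168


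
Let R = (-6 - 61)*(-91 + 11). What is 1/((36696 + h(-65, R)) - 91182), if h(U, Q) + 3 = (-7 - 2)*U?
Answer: -1/53904 ≈ -1.8552e-5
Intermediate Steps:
R = 5360 (R = -67*(-80) = 5360)
h(U, Q) = -3 - 9*U (h(U, Q) = -3 + (-7 - 2)*U = -3 - 9*U)
1/((36696 + h(-65, R)) - 91182) = 1/((36696 + (-3 - 9*(-65))) - 91182) = 1/((36696 + (-3 + 585)) - 91182) = 1/((36696 + 582) - 91182) = 1/(37278 - 91182) = 1/(-53904) = -1/53904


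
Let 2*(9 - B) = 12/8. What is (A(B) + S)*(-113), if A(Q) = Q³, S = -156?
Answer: -2932689/64 ≈ -45823.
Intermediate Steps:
B = 33/4 (B = 9 - 6/8 = 9 - ½*3/2 = 9 - ¾ = 33/4 ≈ 8.2500)
(A(B) + S)*(-113) = ((33/4)³ - 156)*(-113) = (35937/64 - 156)*(-113) = (25953/64)*(-113) = -2932689/64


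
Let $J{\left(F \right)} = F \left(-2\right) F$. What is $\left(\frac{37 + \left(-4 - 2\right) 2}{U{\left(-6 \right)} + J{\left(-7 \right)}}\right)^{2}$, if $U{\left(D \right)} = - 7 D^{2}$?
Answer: $\frac{1}{196} \approx 0.005102$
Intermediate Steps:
$J{\left(F \right)} = - 2 F^{2}$ ($J{\left(F \right)} = - 2 F F = - 2 F^{2}$)
$\left(\frac{37 + \left(-4 - 2\right) 2}{U{\left(-6 \right)} + J{\left(-7 \right)}}\right)^{2} = \left(\frac{37 + \left(-4 - 2\right) 2}{- 7 \left(-6\right)^{2} - 2 \left(-7\right)^{2}}\right)^{2} = \left(\frac{37 - 12}{\left(-7\right) 36 - 98}\right)^{2} = \left(\frac{37 - 12}{-252 - 98}\right)^{2} = \left(\frac{25}{-350}\right)^{2} = \left(25 \left(- \frac{1}{350}\right)\right)^{2} = \left(- \frac{1}{14}\right)^{2} = \frac{1}{196}$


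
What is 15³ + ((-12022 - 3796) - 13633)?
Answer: -26076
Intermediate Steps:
15³ + ((-12022 - 3796) - 13633) = 3375 + (-15818 - 13633) = 3375 - 29451 = -26076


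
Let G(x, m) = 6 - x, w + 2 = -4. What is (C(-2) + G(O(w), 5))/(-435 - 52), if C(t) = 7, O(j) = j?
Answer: -19/487 ≈ -0.039014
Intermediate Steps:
w = -6 (w = -2 - 4 = -6)
(C(-2) + G(O(w), 5))/(-435 - 52) = (7 + (6 - 1*(-6)))/(-435 - 52) = (7 + (6 + 6))/(-487) = (7 + 12)*(-1/487) = 19*(-1/487) = -19/487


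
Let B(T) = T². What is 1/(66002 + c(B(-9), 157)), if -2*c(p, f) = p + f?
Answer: 1/65883 ≈ 1.5178e-5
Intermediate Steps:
c(p, f) = -f/2 - p/2 (c(p, f) = -(p + f)/2 = -(f + p)/2 = -f/2 - p/2)
1/(66002 + c(B(-9), 157)) = 1/(66002 + (-½*157 - ½*(-9)²)) = 1/(66002 + (-157/2 - ½*81)) = 1/(66002 + (-157/2 - 81/2)) = 1/(66002 - 119) = 1/65883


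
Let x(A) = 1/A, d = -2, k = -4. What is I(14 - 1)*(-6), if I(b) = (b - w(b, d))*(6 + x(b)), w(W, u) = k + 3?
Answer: -6636/13 ≈ -510.46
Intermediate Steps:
w(W, u) = -1 (w(W, u) = -4 + 3 = -1)
I(b) = (1 + b)*(6 + 1/b) (I(b) = (b - 1*(-1))*(6 + 1/b) = (b + 1)*(6 + 1/b) = (1 + b)*(6 + 1/b))
I(14 - 1)*(-6) = (7 + 1/(14 - 1) + 6*(14 - 1))*(-6) = (7 + 1/13 + 6*13)*(-6) = (7 + 1/13 + 78)*(-6) = (1106/13)*(-6) = -6636/13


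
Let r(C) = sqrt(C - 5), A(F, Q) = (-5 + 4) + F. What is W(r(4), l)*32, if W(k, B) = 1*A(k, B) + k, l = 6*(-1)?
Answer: -32 + 64*I ≈ -32.0 + 64.0*I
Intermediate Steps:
l = -6
A(F, Q) = -1 + F
r(C) = sqrt(-5 + C)
W(k, B) = -1 + 2*k (W(k, B) = 1*(-1 + k) + k = (-1 + k) + k = -1 + 2*k)
W(r(4), l)*32 = (-1 + 2*sqrt(-5 + 4))*32 = (-1 + 2*sqrt(-1))*32 = (-1 + 2*I)*32 = -32 + 64*I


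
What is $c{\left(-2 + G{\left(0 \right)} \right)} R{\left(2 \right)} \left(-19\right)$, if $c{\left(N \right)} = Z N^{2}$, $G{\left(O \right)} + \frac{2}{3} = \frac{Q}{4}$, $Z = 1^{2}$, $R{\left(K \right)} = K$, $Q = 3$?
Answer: $- \frac{10051}{72} \approx -139.6$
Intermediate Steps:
$Z = 1$
$G{\left(O \right)} = \frac{1}{12}$ ($G{\left(O \right)} = - \frac{2}{3} + \frac{3}{4} = \frac{1}{12}$)
$c{\left(N \right)} = N^{2}$ ($c{\left(N \right)} = 1 N^{2} = N^{2}$)
$c{\left(-2 + G{\left(0 \right)} \right)} R{\left(2 \right)} \left(-19\right) = \left(-2 + \frac{1}{12}\right)^{2} \cdot 2 \left(-19\right) = \left(- \frac{23}{12}\right)^{2} \cdot 2 \left(-19\right) = \frac{529}{144} \cdot 2 \left(-19\right) = \frac{529}{72} \left(-19\right) = - \frac{10051}{72}$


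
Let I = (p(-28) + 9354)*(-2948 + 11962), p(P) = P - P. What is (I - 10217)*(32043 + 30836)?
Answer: 5301123441581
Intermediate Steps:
p(P) = 0
I = 84316956 (I = (0 + 9354)*(-2948 + 11962) = 9354*9014 = 84316956)
(I - 10217)*(32043 + 30836) = (84316956 - 10217)*(32043 + 30836) = 84306739*62879 = 5301123441581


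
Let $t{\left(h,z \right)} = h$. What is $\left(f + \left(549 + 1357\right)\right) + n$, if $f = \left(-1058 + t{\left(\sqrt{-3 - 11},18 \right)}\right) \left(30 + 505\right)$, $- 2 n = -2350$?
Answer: $-562949 + 535 i \sqrt{14} \approx -5.6295 \cdot 10^{5} + 2001.8 i$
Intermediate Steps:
$n = 1175$ ($n = \left(- \frac{1}{2}\right) \left(-2350\right) = 1175$)
$f = -566030 + 535 i \sqrt{14}$ ($f = \left(-1058 + \sqrt{-3 - 11}\right) \left(30 + 505\right) = \left(-1058 + \sqrt{-14}\right) 535 = \left(-1058 + i \sqrt{14}\right) 535 = -566030 + 535 i \sqrt{14} \approx -5.6603 \cdot 10^{5} + 2001.8 i$)
$\left(f + \left(549 + 1357\right)\right) + n = \left(\left(-566030 + 535 i \sqrt{14}\right) + \left(549 + 1357\right)\right) + 1175 = \left(\left(-566030 + 535 i \sqrt{14}\right) + 1906\right) + 1175 = \left(-564124 + 535 i \sqrt{14}\right) + 1175 = -562949 + 535 i \sqrt{14}$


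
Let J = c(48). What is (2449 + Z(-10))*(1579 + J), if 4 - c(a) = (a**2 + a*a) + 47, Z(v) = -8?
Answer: -7498752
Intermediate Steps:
c(a) = -43 - 2*a**2 (c(a) = 4 - ((a**2 + a*a) + 47) = 4 - ((a**2 + a**2) + 47) = 4 - (2*a**2 + 47) = 4 - (47 + 2*a**2) = 4 + (-47 - 2*a**2) = -43 - 2*a**2)
J = -4651 (J = -43 - 2*48**2 = -43 - 2*2304 = -43 - 4608 = -4651)
(2449 + Z(-10))*(1579 + J) = (2449 - 8)*(1579 - 4651) = 2441*(-3072) = -7498752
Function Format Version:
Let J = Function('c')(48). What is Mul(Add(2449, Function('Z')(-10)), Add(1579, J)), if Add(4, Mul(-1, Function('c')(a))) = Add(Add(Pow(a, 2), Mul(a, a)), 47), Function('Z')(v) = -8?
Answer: -7498752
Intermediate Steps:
Function('c')(a) = Add(-43, Mul(-2, Pow(a, 2))) (Function('c')(a) = Add(4, Mul(-1, Add(Add(Pow(a, 2), Mul(a, a)), 47))) = Add(4, Mul(-1, Add(Add(Pow(a, 2), Pow(a, 2)), 47))) = Add(4, Mul(-1, Add(Mul(2, Pow(a, 2)), 47))) = Add(4, Mul(-1, Add(47, Mul(2, Pow(a, 2))))) = Add(4, Add(-47, Mul(-2, Pow(a, 2)))) = Add(-43, Mul(-2, Pow(a, 2))))
J = -4651 (J = Add(-43, Mul(-2, Pow(48, 2))) = Add(-43, Mul(-2, 2304)) = Add(-43, -4608) = -4651)
Mul(Add(2449, Function('Z')(-10)), Add(1579, J)) = Mul(Add(2449, -8), Add(1579, -4651)) = Mul(2441, -3072) = -7498752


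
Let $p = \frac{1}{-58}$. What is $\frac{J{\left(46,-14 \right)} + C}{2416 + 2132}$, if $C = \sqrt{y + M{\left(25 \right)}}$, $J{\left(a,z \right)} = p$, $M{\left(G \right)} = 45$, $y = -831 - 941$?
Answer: $- \frac{1}{263784} + \frac{i \sqrt{1727}}{4548} \approx -3.791 \cdot 10^{-6} + 0.0091375 i$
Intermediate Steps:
$y = -1772$
$p = - \frac{1}{58} \approx -0.017241$
$J{\left(a,z \right)} = - \frac{1}{58}$
$C = i \sqrt{1727}$ ($C = \sqrt{-1772 + 45} = \sqrt{-1727} = i \sqrt{1727} \approx 41.557 i$)
$\frac{J{\left(46,-14 \right)} + C}{2416 + 2132} = \frac{- \frac{1}{58} + i \sqrt{1727}}{2416 + 2132} = \frac{- \frac{1}{58} + i \sqrt{1727}}{4548} = \left(- \frac{1}{58} + i \sqrt{1727}\right) \frac{1}{4548} = - \frac{1}{263784} + \frac{i \sqrt{1727}}{4548}$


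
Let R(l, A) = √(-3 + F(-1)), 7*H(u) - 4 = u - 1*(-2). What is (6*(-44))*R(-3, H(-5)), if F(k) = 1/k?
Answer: -528*I ≈ -528.0*I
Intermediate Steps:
H(u) = 6/7 + u/7 (H(u) = 4/7 + (u - 1*(-2))/7 = 4/7 + (u + 2)/7 = 4/7 + (2 + u)/7 = 4/7 + (2/7 + u/7) = 6/7 + u/7)
F(k) = 1/k
R(l, A) = 2*I (R(l, A) = √(-3 + 1/(-1)) = √(-3 - 1) = √(-4) = 2*I)
(6*(-44))*R(-3, H(-5)) = (6*(-44))*(2*I) = -528*I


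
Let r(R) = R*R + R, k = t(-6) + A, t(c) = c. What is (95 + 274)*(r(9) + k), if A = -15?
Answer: 25461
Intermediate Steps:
k = -21 (k = -6 - 15 = -21)
r(R) = R + R² (r(R) = R² + R = R + R²)
(95 + 274)*(r(9) + k) = (95 + 274)*(9*(1 + 9) - 21) = 369*(9*10 - 21) = 369*(90 - 21) = 369*69 = 25461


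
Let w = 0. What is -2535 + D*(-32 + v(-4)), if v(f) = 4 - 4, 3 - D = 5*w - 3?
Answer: -2727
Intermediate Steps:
D = 6 (D = 3 - (5*0 - 3) = 3 - (0 - 3) = 3 - 1*(-3) = 3 + 3 = 6)
v(f) = 0
-2535 + D*(-32 + v(-4)) = -2535 + 6*(-32 + 0) = -2535 + 6*(-32) = -2535 - 192 = -2727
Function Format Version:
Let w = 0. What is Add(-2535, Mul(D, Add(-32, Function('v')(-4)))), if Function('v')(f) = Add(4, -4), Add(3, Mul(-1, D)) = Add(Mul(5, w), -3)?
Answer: -2727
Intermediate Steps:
D = 6 (D = Add(3, Mul(-1, Add(Mul(5, 0), -3))) = Add(3, Mul(-1, Add(0, -3))) = Add(3, Mul(-1, -3)) = Add(3, 3) = 6)
Function('v')(f) = 0
Add(-2535, Mul(D, Add(-32, Function('v')(-4)))) = Add(-2535, Mul(6, Add(-32, 0))) = Add(-2535, Mul(6, -32)) = Add(-2535, -192) = -2727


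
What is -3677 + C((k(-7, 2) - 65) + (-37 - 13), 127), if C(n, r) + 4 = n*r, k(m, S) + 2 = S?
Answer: -18286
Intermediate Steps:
k(m, S) = -2 + S
C(n, r) = -4 + n*r
-3677 + C((k(-7, 2) - 65) + (-37 - 13), 127) = -3677 + (-4 + (((-2 + 2) - 65) + (-37 - 13))*127) = -3677 + (-4 + ((0 - 65) - 50)*127) = -3677 + (-4 + (-65 - 50)*127) = -3677 + (-4 - 115*127) = -3677 + (-4 - 14605) = -3677 - 14609 = -18286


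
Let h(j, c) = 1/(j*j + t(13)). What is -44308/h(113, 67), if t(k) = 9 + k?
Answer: -566743628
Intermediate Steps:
h(j, c) = 1/(22 + j**2) (h(j, c) = 1/(j*j + (9 + 13)) = 1/(j**2 + 22) = 1/(22 + j**2))
-44308/h(113, 67) = -44308/(1/(22 + 113**2)) = -44308/(1/(22 + 12769)) = -44308/(1/12791) = -44308/1/12791 = -44308*12791 = -566743628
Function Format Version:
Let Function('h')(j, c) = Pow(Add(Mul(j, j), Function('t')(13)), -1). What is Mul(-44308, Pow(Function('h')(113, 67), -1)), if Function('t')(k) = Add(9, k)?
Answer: -566743628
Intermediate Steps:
Function('h')(j, c) = Pow(Add(22, Pow(j, 2)), -1) (Function('h')(j, c) = Pow(Add(Mul(j, j), Add(9, 13)), -1) = Pow(Add(Pow(j, 2), 22), -1) = Pow(Add(22, Pow(j, 2)), -1))
Mul(-44308, Pow(Function('h')(113, 67), -1)) = Mul(-44308, Pow(Pow(Add(22, Pow(113, 2)), -1), -1)) = Mul(-44308, Pow(Pow(Add(22, 12769), -1), -1)) = Mul(-44308, Pow(Pow(12791, -1), -1)) = Mul(-44308, Pow(Rational(1, 12791), -1)) = Mul(-44308, 12791) = -566743628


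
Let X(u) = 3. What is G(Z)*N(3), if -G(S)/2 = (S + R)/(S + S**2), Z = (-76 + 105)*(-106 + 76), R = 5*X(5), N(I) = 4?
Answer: 228/25201 ≈ 0.0090473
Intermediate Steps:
R = 15 (R = 5*3 = 15)
Z = -870 (Z = 29*(-30) = -870)
G(S) = -2*(15 + S)/(S + S**2) (G(S) = -2*(S + 15)/(S + S**2) = -2*(15 + S)/(S + S**2))
G(Z)*N(3) = (2*(-15 - 1*(-870))/(-870*(1 - 870)))*4 = (2*(-1/870)*(-15 + 870)/(-869))*4 = (2*(-1/870)*(-1/869)*855)*4 = (57/25201)*4 = 228/25201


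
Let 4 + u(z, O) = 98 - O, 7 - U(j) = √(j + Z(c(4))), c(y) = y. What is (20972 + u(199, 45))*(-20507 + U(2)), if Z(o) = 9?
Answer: -430930500 - 21021*√11 ≈ -4.3100e+8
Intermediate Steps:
U(j) = 7 - √(9 + j) (U(j) = 7 - √(j + 9) = 7 - √(9 + j))
u(z, O) = 94 - O (u(z, O) = -4 + (98 - O) = 94 - O)
(20972 + u(199, 45))*(-20507 + U(2)) = (20972 + (94 - 1*45))*(-20507 + (7 - √(9 + 2))) = (20972 + (94 - 45))*(-20507 + (7 - √11)) = (20972 + 49)*(-20500 - √11) = 21021*(-20500 - √11) = -430930500 - 21021*√11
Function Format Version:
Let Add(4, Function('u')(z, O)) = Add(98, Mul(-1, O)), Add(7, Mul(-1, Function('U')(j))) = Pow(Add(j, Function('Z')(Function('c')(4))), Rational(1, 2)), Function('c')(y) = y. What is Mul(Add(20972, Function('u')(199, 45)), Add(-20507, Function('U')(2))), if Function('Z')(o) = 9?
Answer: Add(-430930500, Mul(-21021, Pow(11, Rational(1, 2)))) ≈ -4.3100e+8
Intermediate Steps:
Function('U')(j) = Add(7, Mul(-1, Pow(Add(9, j), Rational(1, 2)))) (Function('U')(j) = Add(7, Mul(-1, Pow(Add(j, 9), Rational(1, 2)))) = Add(7, Mul(-1, Pow(Add(9, j), Rational(1, 2)))))
Function('u')(z, O) = Add(94, Mul(-1, O)) (Function('u')(z, O) = Add(-4, Add(98, Mul(-1, O))) = Add(94, Mul(-1, O)))
Mul(Add(20972, Function('u')(199, 45)), Add(-20507, Function('U')(2))) = Mul(Add(20972, Add(94, Mul(-1, 45))), Add(-20507, Add(7, Mul(-1, Pow(Add(9, 2), Rational(1, 2)))))) = Mul(Add(20972, Add(94, -45)), Add(-20507, Add(7, Mul(-1, Pow(11, Rational(1, 2)))))) = Mul(Add(20972, 49), Add(-20500, Mul(-1, Pow(11, Rational(1, 2))))) = Mul(21021, Add(-20500, Mul(-1, Pow(11, Rational(1, 2))))) = Add(-430930500, Mul(-21021, Pow(11, Rational(1, 2))))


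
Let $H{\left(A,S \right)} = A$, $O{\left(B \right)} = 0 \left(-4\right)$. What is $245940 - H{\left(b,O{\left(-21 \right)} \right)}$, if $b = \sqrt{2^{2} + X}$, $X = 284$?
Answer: $245940 - 12 \sqrt{2} \approx 2.4592 \cdot 10^{5}$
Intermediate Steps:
$O{\left(B \right)} = 0$
$b = 12 \sqrt{2}$ ($b = \sqrt{2^{2} + 284} = \sqrt{4 + 284} = \sqrt{288} = 12 \sqrt{2} \approx 16.971$)
$245940 - H{\left(b,O{\left(-21 \right)} \right)} = 245940 - 12 \sqrt{2}$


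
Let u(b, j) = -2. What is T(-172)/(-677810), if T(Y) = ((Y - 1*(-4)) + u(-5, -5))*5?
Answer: 85/67781 ≈ 0.0012540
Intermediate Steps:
T(Y) = 10 + 5*Y (T(Y) = ((Y - 1*(-4)) - 2)*5 = ((Y + 4) - 2)*5 = ((4 + Y) - 2)*5 = (2 + Y)*5 = 10 + 5*Y)
T(-172)/(-677810) = (10 + 5*(-172))/(-677810) = (10 - 860)*(-1/677810) = -850*(-1/677810) = 85/67781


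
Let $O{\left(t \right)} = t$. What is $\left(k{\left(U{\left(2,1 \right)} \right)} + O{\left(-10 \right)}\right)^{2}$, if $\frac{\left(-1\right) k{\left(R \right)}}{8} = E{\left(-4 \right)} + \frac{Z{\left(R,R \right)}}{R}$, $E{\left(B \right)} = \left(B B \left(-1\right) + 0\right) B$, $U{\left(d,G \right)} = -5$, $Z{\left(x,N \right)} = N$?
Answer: $280900$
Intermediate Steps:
$E{\left(B \right)} = - B^{3}$ ($E{\left(B \right)} = \left(B^{2} \left(-1\right) + 0\right) B = \left(- B^{2} + 0\right) B = - B^{2} B = - B^{3}$)
$k{\left(R \right)} = -520$ ($k{\left(R \right)} = - 8 \left(- \left(-4\right)^{3} + \frac{R}{R}\right) = - 8 \left(\left(-1\right) \left(-64\right) + 1\right) = - 8 \left(64 + 1\right) = \left(-8\right) 65 = -520$)
$\left(k{\left(U{\left(2,1 \right)} \right)} + O{\left(-10 \right)}\right)^{2} = \left(-520 - 10\right)^{2} = \left(-530\right)^{2} = 280900$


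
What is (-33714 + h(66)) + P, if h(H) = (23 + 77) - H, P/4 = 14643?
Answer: 24892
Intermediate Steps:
P = 58572 (P = 4*14643 = 58572)
h(H) = 100 - H
(-33714 + h(66)) + P = (-33714 + (100 - 1*66)) + 58572 = (-33714 + (100 - 66)) + 58572 = (-33714 + 34) + 58572 = -33680 + 58572 = 24892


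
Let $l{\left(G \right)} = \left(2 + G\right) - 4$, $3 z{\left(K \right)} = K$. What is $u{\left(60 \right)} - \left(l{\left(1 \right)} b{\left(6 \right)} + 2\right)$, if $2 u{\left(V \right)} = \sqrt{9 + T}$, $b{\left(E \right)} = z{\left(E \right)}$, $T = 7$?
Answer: $2$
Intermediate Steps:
$z{\left(K \right)} = \frac{K}{3}$
$l{\left(G \right)} = -2 + G$
$b{\left(E \right)} = \frac{E}{3}$
$u{\left(V \right)} = 2$ ($u{\left(V \right)} = \frac{\sqrt{9 + 7}}{2} = \frac{\sqrt{16}}{2} = \frac{1}{2} \cdot 4 = 2$)
$u{\left(60 \right)} - \left(l{\left(1 \right)} b{\left(6 \right)} + 2\right) = 2 - \left(\left(-2 + 1\right) \frac{1}{3} \cdot 6 + 2\right) = 2 - \left(\left(-1\right) 2 + 2\right) = 2 - \left(-2 + 2\right) = 2 - 0 = 2 + 0 = 2$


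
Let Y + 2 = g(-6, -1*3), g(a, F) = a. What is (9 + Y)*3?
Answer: 3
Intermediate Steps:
Y = -8 (Y = -2 - 6 = -8)
(9 + Y)*3 = (9 - 8)*3 = 1*3 = 3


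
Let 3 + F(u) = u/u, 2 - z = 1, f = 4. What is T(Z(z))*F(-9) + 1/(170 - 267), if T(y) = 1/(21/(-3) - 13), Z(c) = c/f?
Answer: 87/970 ≈ 0.089691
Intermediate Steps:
z = 1 (z = 2 - 1*1 = 2 - 1 = 1)
F(u) = -2 (F(u) = -3 + u/u = -3 + 1 = -2)
Z(c) = c/4
T(y) = -1/20 (T(y) = 1/(21*(-⅓) - 13) = 1/(-7 - 13) = 1/(-20) = -1/20)
T(Z(z))*F(-9) + 1/(170 - 267) = -1/20*(-2) + 1/(170 - 267) = ⅒ + 1/(-97) = ⅒ - 1/97 = 87/970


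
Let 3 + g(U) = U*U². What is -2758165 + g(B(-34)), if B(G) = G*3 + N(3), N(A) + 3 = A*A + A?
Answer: -3562525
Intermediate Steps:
N(A) = -3 + A + A² (N(A) = -3 + (A*A + A) = -3 + (A² + A) = -3 + (A + A²) = -3 + A + A²)
B(G) = 9 + 3*G (B(G) = G*3 + (-3 + 3 + 3²) = 3*G + (-3 + 3 + 9) = 3*G + 9 = 9 + 3*G)
g(U) = -3 + U³ (g(U) = -3 + U*U² = -3 + U³)
-2758165 + g(B(-34)) = -2758165 + (-3 + (9 + 3*(-34))³) = -2758165 + (-3 + (9 - 102)³) = -2758165 + (-3 + (-93)³) = -2758165 + (-3 - 804357) = -2758165 - 804360 = -3562525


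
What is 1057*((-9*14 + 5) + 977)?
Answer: 904792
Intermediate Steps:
1057*((-9*14 + 5) + 977) = 1057*((-126 + 5) + 977) = 1057*(-121 + 977) = 1057*856 = 904792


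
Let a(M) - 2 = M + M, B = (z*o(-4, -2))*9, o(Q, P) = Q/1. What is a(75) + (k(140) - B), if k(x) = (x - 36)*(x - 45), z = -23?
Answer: 9204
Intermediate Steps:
o(Q, P) = Q (o(Q, P) = Q*1 = Q)
B = 828 (B = -23*(-4)*9 = 92*9 = 828)
k(x) = (-45 + x)*(-36 + x) (k(x) = (-36 + x)*(-45 + x) = (-45 + x)*(-36 + x))
a(M) = 2 + 2*M (a(M) = 2 + (M + M) = 2 + 2*M)
a(75) + (k(140) - B) = (2 + 2*75) + ((1620 + 140² - 81*140) - 1*828) = (2 + 150) + ((1620 + 19600 - 11340) - 828) = 152 + (9880 - 828) = 152 + 9052 = 9204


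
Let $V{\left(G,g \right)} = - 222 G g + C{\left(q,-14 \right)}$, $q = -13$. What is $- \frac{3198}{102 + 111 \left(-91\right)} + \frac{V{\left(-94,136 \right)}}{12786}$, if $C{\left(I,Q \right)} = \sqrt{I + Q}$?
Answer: $\frac{1578807310}{7102623} + \frac{i \sqrt{3}}{4262} \approx 222.29 + 0.00040639 i$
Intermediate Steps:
$V{\left(G,g \right)} = - 222 G g + 3 i \sqrt{3}$ ($V{\left(G,g \right)} = - 222 G g + \sqrt{-13 - 14} = - 222 G g + \sqrt{-27} = - 222 G g + 3 i \sqrt{3}$)
$- \frac{3198}{102 + 111 \left(-91\right)} + \frac{V{\left(-94,136 \right)}}{12786} = - \frac{3198}{102 + 111 \left(-91\right)} + \frac{\left(-222\right) \left(-94\right) 136 + 3 i \sqrt{3}}{12786} = - \frac{3198}{102 - 10101} + \left(2838048 + 3 i \sqrt{3}\right) \frac{1}{12786} = - \frac{3198}{-9999} + \left(\frac{473008}{2131} + \frac{i \sqrt{3}}{4262}\right) = \left(-3198\right) \left(- \frac{1}{9999}\right) + \left(\frac{473008}{2131} + \frac{i \sqrt{3}}{4262}\right) = \frac{1066}{3333} + \left(\frac{473008}{2131} + \frac{i \sqrt{3}}{4262}\right) = \frac{1578807310}{7102623} + \frac{i \sqrt{3}}{4262}$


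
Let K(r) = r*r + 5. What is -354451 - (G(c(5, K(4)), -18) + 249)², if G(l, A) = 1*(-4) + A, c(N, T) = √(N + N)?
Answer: -405980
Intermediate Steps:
K(r) = 5 + r² (K(r) = r² + 5 = 5 + r²)
c(N, T) = √2*√N (c(N, T) = √(2*N) = √2*√N)
G(l, A) = -4 + A
-354451 - (G(c(5, K(4)), -18) + 249)² = -354451 - ((-4 - 18) + 249)² = -354451 - (-22 + 249)² = -354451 - 1*227² = -354451 - 1*51529 = -354451 - 51529 = -405980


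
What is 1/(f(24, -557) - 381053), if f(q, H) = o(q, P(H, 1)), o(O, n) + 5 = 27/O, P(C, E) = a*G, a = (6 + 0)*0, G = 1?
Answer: -8/3048455 ≈ -2.6243e-6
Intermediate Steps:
a = 0 (a = 6*0 = 0)
P(C, E) = 0 (P(C, E) = 0*1 = 0)
o(O, n) = -5 + 27/O
f(q, H) = -5 + 27/q
1/(f(24, -557) - 381053) = 1/((-5 + 27/24) - 381053) = 1/((-5 + 27*(1/24)) - 381053) = 1/((-5 + 9/8) - 381053) = 1/(-31/8 - 381053) = 1/(-3048455/8) = -8/3048455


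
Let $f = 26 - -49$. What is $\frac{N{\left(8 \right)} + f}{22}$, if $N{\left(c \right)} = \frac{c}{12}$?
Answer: $\frac{227}{66} \approx 3.4394$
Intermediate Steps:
$f = 75$ ($f = 26 + 49 = 75$)
$N{\left(c \right)} = \frac{c}{12}$ ($N{\left(c \right)} = c \frac{1}{12} = \frac{c}{12}$)
$\frac{N{\left(8 \right)} + f}{22} = \frac{\frac{1}{12} \cdot 8 + 75}{22} = \left(\frac{2}{3} + 75\right) \frac{1}{22} = \frac{227}{3} \cdot \frac{1}{22} = \frac{227}{66}$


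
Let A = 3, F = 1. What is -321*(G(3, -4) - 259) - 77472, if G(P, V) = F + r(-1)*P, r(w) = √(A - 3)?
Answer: 5346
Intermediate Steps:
r(w) = 0 (r(w) = √(3 - 3) = √0 = 0)
G(P, V) = 1 (G(P, V) = 1 + 0*P = 1 + 0 = 1)
-321*(G(3, -4) - 259) - 77472 = -321*(1 - 259) - 77472 = -321*(-258) - 77472 = -1*(-82818) - 77472 = 82818 - 77472 = 5346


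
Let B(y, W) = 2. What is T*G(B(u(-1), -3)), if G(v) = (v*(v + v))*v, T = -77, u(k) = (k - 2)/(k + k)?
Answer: -1232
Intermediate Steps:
u(k) = (-2 + k)/(2*k) (u(k) = (-2 + k)/((2*k)) = (-2 + k)*(1/(2*k)) = (-2 + k)/(2*k))
G(v) = 2*v**3 (G(v) = (v*(2*v))*v = (2*v**2)*v = 2*v**3)
T*G(B(u(-1), -3)) = -154*2**3 = -154*8 = -77*16 = -1232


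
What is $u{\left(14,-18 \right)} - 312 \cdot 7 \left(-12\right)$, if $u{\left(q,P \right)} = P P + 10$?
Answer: $26542$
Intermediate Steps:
$u{\left(q,P \right)} = 10 + P^{2}$ ($u{\left(q,P \right)} = P^{2} + 10 = 10 + P^{2}$)
$u{\left(14,-18 \right)} - 312 \cdot 7 \left(-12\right) = \left(10 + \left(-18\right)^{2}\right) - 312 \cdot 7 \left(-12\right) = \left(10 + 324\right) - -26208 = 334 + 26208 = 26542$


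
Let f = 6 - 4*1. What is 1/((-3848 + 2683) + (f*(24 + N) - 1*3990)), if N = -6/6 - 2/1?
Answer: -1/5113 ≈ -0.00019558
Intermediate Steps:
N = -3 (N = -6*⅙ - 2*1 = -1 - 2 = -3)
f = 2 (f = 6 - 4 = 2)
1/((-3848 + 2683) + (f*(24 + N) - 1*3990)) = 1/((-3848 + 2683) + (2*(24 - 3) - 1*3990)) = 1/(-1165 + (2*21 - 3990)) = 1/(-1165 + (42 - 3990)) = 1/(-1165 - 3948) = 1/(-5113) = -1/5113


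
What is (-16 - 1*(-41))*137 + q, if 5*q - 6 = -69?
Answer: 17062/5 ≈ 3412.4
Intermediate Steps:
q = -63/5 (q = 6/5 + (⅕)*(-69) = 6/5 - 69/5 = -63/5 ≈ -12.600)
(-16 - 1*(-41))*137 + q = (-16 - 1*(-41))*137 - 63/5 = (-16 + 41)*137 - 63/5 = 25*137 - 63/5 = 3425 - 63/5 = 17062/5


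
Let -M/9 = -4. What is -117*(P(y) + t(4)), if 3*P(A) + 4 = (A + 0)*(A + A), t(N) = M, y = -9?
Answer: -10374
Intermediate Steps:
M = 36 (M = -9*(-4) = 36)
t(N) = 36
P(A) = -4/3 + 2*A**2/3 (P(A) = -4/3 + ((A + 0)*(A + A))/3 = -4/3 + (A*(2*A))/3 = -4/3 + (2*A**2)/3 = -4/3 + 2*A**2/3)
-117*(P(y) + t(4)) = -117*((-4/3 + (2/3)*(-9)**2) + 36) = -117*((-4/3 + (2/3)*81) + 36) = -117*((-4/3 + 54) + 36) = -117*(158/3 + 36) = -117*266/3 = -10374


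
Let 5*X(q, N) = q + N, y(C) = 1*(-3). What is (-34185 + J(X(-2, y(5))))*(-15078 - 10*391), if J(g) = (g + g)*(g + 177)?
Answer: 655788556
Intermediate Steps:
y(C) = -3
X(q, N) = N/5 + q/5 (X(q, N) = (q + N)/5 = (N + q)/5 = N/5 + q/5)
J(g) = 2*g*(177 + g) (J(g) = (2*g)*(177 + g) = 2*g*(177 + g))
(-34185 + J(X(-2, y(5))))*(-15078 - 10*391) = (-34185 + 2*((⅕)*(-3) + (⅕)*(-2))*(177 + ((⅕)*(-3) + (⅕)*(-2))))*(-15078 - 10*391) = (-34185 + 2*(-⅗ - ⅖)*(177 + (-⅗ - ⅖)))*(-15078 - 3910) = (-34185 + 2*(-1)*(177 - 1))*(-18988) = (-34185 + 2*(-1)*176)*(-18988) = (-34185 - 352)*(-18988) = -34537*(-18988) = 655788556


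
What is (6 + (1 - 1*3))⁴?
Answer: 256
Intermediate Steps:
(6 + (1 - 1*3))⁴ = (6 + (1 - 3))⁴ = (6 - 2)⁴ = 4⁴ = 256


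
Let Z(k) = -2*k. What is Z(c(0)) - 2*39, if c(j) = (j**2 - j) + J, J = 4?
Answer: -86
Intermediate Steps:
c(j) = 4 + j**2 - j (c(j) = (j**2 - j) + 4 = 4 + j**2 - j)
Z(c(0)) - 2*39 = -2*(4 + 0**2 - 1*0) - 2*39 = -2*(4 + 0 + 0) - 78 = -2*4 - 78 = -8 - 78 = -86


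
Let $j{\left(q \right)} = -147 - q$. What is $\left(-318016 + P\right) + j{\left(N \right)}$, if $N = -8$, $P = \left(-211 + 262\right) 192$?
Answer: $-308363$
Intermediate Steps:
$P = 9792$ ($P = 51 \cdot 192 = 9792$)
$\left(-318016 + P\right) + j{\left(N \right)} = \left(-318016 + 9792\right) - 139 = -308224 + \left(-147 + 8\right) = -308224 - 139 = -308363$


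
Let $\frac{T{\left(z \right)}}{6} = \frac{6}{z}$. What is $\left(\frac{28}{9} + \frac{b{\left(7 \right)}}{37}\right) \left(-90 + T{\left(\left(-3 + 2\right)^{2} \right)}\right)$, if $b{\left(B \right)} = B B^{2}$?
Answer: $- \frac{24738}{37} \approx -668.59$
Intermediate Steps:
$T{\left(z \right)} = \frac{36}{z}$ ($T{\left(z \right)} = 6 \frac{6}{z} = \frac{36}{z}$)
$b{\left(B \right)} = B^{3}$
$\left(\frac{28}{9} + \frac{b{\left(7 \right)}}{37}\right) \left(-90 + T{\left(\left(-3 + 2\right)^{2} \right)}\right) = \left(\frac{28}{9} + \frac{7^{3}}{37}\right) \left(-90 + \frac{36}{\left(-3 + 2\right)^{2}}\right) = \left(28 \cdot \frac{1}{9} + 343 \cdot \frac{1}{37}\right) \left(-90 + \frac{36}{\left(-1\right)^{2}}\right) = \left(\frac{28}{9} + \frac{343}{37}\right) \left(-90 + \frac{36}{1}\right) = \frac{4123 \left(-90 + 36 \cdot 1\right)}{333} = \frac{4123 \left(-90 + 36\right)}{333} = \frac{4123}{333} \left(-54\right) = - \frac{24738}{37}$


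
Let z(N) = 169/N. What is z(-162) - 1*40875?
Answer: -6621919/162 ≈ -40876.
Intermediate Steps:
z(-162) - 1*40875 = 169/(-162) - 1*40875 = 169*(-1/162) - 40875 = -169/162 - 40875 = -6621919/162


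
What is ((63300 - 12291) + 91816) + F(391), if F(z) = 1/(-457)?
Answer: 65271024/457 ≈ 1.4283e+5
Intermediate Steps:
F(z) = -1/457
((63300 - 12291) + 91816) + F(391) = ((63300 - 12291) + 91816) - 1/457 = (51009 + 91816) - 1/457 = 142825 - 1/457 = 65271024/457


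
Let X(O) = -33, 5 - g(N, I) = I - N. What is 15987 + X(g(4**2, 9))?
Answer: 15954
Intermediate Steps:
g(N, I) = 5 + N - I (g(N, I) = 5 - (I - N) = 5 + (N - I) = 5 + N - I)
15987 + X(g(4**2, 9)) = 15987 - 33 = 15954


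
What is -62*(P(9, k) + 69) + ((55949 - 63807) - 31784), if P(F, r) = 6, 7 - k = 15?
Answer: -44292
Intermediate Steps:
k = -8 (k = 7 - 1*15 = 7 - 15 = -8)
-62*(P(9, k) + 69) + ((55949 - 63807) - 31784) = -62*(6 + 69) + ((55949 - 63807) - 31784) = -62*75 + (-7858 - 31784) = -4650 - 39642 = -44292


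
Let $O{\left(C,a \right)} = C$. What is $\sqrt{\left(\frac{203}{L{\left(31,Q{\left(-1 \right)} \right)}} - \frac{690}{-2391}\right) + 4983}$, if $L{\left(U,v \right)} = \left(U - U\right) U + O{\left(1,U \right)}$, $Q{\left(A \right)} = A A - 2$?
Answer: $\frac{4 \sqrt{205898574}}{797} \approx 72.016$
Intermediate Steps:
$Q{\left(A \right)} = -2 + A^{2}$ ($Q{\left(A \right)} = A^{2} - 2 = -2 + A^{2}$)
$L{\left(U,v \right)} = 1$ ($L{\left(U,v \right)} = \left(U - U\right) U + 1 = 0 U + 1 = 0 + 1 = 1$)
$\sqrt{\left(\frac{203}{L{\left(31,Q{\left(-1 \right)} \right)}} - \frac{690}{-2391}\right) + 4983} = \sqrt{\left(\frac{203}{1} - \frac{690}{-2391}\right) + 4983} = \sqrt{\left(203 \cdot 1 - - \frac{230}{797}\right) + 4983} = \sqrt{\left(203 + \frac{230}{797}\right) + 4983} = \sqrt{\frac{162021}{797} + 4983} = \sqrt{\frac{4133472}{797}} = \frac{4 \sqrt{205898574}}{797}$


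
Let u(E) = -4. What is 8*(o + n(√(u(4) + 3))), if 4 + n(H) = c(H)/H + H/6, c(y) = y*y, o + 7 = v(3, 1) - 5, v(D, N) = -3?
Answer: -152 + 28*I/3 ≈ -152.0 + 9.3333*I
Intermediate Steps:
o = -15 (o = -7 + (-3 - 5) = -7 - 8 = -15)
c(y) = y²
n(H) = -4 + 7*H/6 (n(H) = -4 + (H²/H + H/6) = -4 + (H + H*(⅙)) = -4 + (H + H/6) = -4 + 7*H/6)
8*(o + n(√(u(4) + 3))) = 8*(-15 + (-4 + 7*√(-4 + 3)/6)) = 8*(-15 + (-4 + 7*√(-1)/6)) = 8*(-15 + (-4 + 7*I/6)) = 8*(-19 + 7*I/6) = -152 + 28*I/3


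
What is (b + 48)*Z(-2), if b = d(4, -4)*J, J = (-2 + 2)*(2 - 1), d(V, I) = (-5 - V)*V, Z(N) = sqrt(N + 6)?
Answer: 96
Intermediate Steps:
Z(N) = sqrt(6 + N)
d(V, I) = V*(-5 - V)
J = 0 (J = 0*1 = 0)
b = 0 (b = -1*4*(5 + 4)*0 = -1*4*9*0 = -36*0 = 0)
(b + 48)*Z(-2) = (0 + 48)*sqrt(6 - 2) = 48*sqrt(4) = 48*2 = 96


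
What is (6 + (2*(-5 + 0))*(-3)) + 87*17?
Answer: 1515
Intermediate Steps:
(6 + (2*(-5 + 0))*(-3)) + 87*17 = (6 + (2*(-5))*(-3)) + 1479 = (6 - 10*(-3)) + 1479 = (6 + 30) + 1479 = 36 + 1479 = 1515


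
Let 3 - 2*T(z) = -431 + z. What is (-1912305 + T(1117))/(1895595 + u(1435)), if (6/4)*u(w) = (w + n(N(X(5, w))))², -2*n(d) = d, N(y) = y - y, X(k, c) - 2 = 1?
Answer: -11475879/19610470 ≈ -0.58519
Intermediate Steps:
X(k, c) = 3 (X(k, c) = 2 + 1 = 3)
N(y) = 0
n(d) = -d/2
T(z) = 217 - z/2 (T(z) = 3/2 - (-431 + z)/2 = 3/2 + (431/2 - z/2) = 217 - z/2)
u(w) = 2*w²/3 (u(w) = 2*(w - ½*0)²/3 = 2*(w + 0)²/3 = 2*w²/3)
(-1912305 + T(1117))/(1895595 + u(1435)) = (-1912305 + (217 - ½*1117))/(1895595 + (⅔)*1435²) = (-1912305 + (217 - 1117/2))/(1895595 + (⅔)*2059225) = (-1912305 - 683/2)/(1895595 + 4118450/3) = -3825293/(2*9805235/3) = -3825293/2*3/9805235 = -11475879/19610470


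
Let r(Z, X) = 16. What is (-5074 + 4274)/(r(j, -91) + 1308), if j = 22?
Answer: -200/331 ≈ -0.60423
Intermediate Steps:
(-5074 + 4274)/(r(j, -91) + 1308) = (-5074 + 4274)/(16 + 1308) = -800/1324 = -800*1/1324 = -200/331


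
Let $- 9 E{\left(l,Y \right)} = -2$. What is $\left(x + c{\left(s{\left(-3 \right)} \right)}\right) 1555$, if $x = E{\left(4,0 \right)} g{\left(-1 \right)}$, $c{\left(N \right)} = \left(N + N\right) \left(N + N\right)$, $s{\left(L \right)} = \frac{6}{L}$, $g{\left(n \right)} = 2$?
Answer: $\frac{230140}{9} \approx 25571.0$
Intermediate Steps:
$E{\left(l,Y \right)} = \frac{2}{9}$ ($E{\left(l,Y \right)} = \left(- \frac{1}{9}\right) \left(-2\right) = \frac{2}{9}$)
$c{\left(N \right)} = 4 N^{2}$ ($c{\left(N \right)} = 2 N 2 N = 4 N^{2}$)
$x = \frac{4}{9}$ ($x = \frac{2}{9} \cdot 2 = \frac{4}{9} \approx 0.44444$)
$\left(x + c{\left(s{\left(-3 \right)} \right)}\right) 1555 = \left(\frac{4}{9} + 4 \left(\frac{6}{-3}\right)^{2}\right) 1555 = \left(\frac{4}{9} + 4 \left(6 \left(- \frac{1}{3}\right)\right)^{2}\right) 1555 = \left(\frac{4}{9} + 4 \left(-2\right)^{2}\right) 1555 = \left(\frac{4}{9} + 4 \cdot 4\right) 1555 = \left(\frac{4}{9} + 16\right) 1555 = \frac{148}{9} \cdot 1555 = \frac{230140}{9}$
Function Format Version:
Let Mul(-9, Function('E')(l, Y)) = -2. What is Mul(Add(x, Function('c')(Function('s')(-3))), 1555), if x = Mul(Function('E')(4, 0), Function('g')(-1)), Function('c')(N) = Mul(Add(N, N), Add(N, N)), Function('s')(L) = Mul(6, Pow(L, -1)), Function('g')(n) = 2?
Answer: Rational(230140, 9) ≈ 25571.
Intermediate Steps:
Function('E')(l, Y) = Rational(2, 9) (Function('E')(l, Y) = Mul(Rational(-1, 9), -2) = Rational(2, 9))
Function('c')(N) = Mul(4, Pow(N, 2)) (Function('c')(N) = Mul(Mul(2, N), Mul(2, N)) = Mul(4, Pow(N, 2)))
x = Rational(4, 9) (x = Mul(Rational(2, 9), 2) = Rational(4, 9) ≈ 0.44444)
Mul(Add(x, Function('c')(Function('s')(-3))), 1555) = Mul(Add(Rational(4, 9), Mul(4, Pow(Mul(6, Pow(-3, -1)), 2))), 1555) = Mul(Add(Rational(4, 9), Mul(4, Pow(Mul(6, Rational(-1, 3)), 2))), 1555) = Mul(Add(Rational(4, 9), Mul(4, Pow(-2, 2))), 1555) = Mul(Add(Rational(4, 9), Mul(4, 4)), 1555) = Mul(Add(Rational(4, 9), 16), 1555) = Mul(Rational(148, 9), 1555) = Rational(230140, 9)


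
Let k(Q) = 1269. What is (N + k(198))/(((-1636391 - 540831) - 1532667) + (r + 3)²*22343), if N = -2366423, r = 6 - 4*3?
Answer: 107507/159491 ≈ 0.67406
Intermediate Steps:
r = -6 (r = 6 - 12 = -6)
(N + k(198))/(((-1636391 - 540831) - 1532667) + (r + 3)²*22343) = (-2366423 + 1269)/(((-1636391 - 540831) - 1532667) + (-6 + 3)²*22343) = -2365154/((-2177222 - 1532667) + (-3)²*22343) = -2365154/(-3709889 + 9*22343) = -2365154/(-3709889 + 201087) = -2365154/(-3508802) = -2365154*(-1/3508802) = 107507/159491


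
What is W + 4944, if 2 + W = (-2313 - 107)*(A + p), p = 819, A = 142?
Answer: -2320678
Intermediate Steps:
W = -2325622 (W = -2 + (-2313 - 107)*(142 + 819) = -2 - 2420*961 = -2 - 2325620 = -2325622)
W + 4944 = -2325622 + 4944 = -2320678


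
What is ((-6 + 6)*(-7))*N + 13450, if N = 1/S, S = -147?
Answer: 13450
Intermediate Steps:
N = -1/147 (N = 1/(-147) = -1/147 ≈ -0.0068027)
((-6 + 6)*(-7))*N + 13450 = ((-6 + 6)*(-7))*(-1/147) + 13450 = (0*(-7))*(-1/147) + 13450 = 0*(-1/147) + 13450 = 0 + 13450 = 13450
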